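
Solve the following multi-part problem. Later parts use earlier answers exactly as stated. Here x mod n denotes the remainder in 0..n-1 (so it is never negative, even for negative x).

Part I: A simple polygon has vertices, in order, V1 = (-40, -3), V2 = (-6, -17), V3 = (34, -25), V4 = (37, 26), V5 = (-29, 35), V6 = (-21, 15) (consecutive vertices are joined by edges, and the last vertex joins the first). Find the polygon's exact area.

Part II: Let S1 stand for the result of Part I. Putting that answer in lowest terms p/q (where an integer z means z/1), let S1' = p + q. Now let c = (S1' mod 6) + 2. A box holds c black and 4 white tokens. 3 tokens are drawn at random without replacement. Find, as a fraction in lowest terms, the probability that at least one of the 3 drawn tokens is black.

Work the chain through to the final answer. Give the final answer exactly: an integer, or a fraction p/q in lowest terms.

Part I: cross terms: (-40*-17 - -6*-3)=662, (-6*-25 - 34*-17)=728, (34*26 - 37*-25)=1809, (37*35 - -29*26)=2049, (-29*15 - -21*35)=300, (-21*-3 - -40*15)=663; twice the area = |6211| = 6211; area = 6211/2; answer 6211/2
Part II: S1 = 6211/2; threaded value p + q = 6213; c = 5; total draws C(9,3) = 84; complement C(4,3) = 4; favorable 84 - 4 = 80; P = 20/21; answer 20/21

20/21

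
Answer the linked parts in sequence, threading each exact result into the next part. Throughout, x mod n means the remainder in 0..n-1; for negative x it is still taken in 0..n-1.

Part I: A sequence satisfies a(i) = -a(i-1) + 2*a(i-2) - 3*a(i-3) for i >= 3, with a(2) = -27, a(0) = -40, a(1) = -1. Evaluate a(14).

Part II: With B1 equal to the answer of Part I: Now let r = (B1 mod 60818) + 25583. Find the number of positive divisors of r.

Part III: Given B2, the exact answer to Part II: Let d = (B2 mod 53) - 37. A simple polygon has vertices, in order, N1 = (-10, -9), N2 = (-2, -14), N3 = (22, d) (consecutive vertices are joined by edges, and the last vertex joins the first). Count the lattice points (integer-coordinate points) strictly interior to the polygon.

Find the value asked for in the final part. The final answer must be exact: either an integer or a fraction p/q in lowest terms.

Part I: a(3) = -1*(-27) + 2*(-1) - 3*(-40) = 145; iterating: a(3)=145, a(4)=-196, a(5)=567, a(6)=-1394, a(7)=3116, a(8)=-7605, a(9)=18019, a(10)=-42577, a(11)=101430, a(12)=-240641, a(13)=571232, a(14)=-1356804; answer -1356804
Part II: B1 = -1356804; r = 67593; 67593 = 3 * 22531; number of divisors = (1+1) * (1+1) = 4; answer 4
Part III: B2 = 4; d = -33; cross terms: (-10*-14 - -2*-9)=122, (-2*-33 - 22*-14)=374, (22*-9 - -10*-33)=-528; twice the area = |-32| = 32; area = 16; boundary points = 1 + 1 + 8 = 10; strictly interior points = area - boundary/2 + 1 = 12; answer 12

12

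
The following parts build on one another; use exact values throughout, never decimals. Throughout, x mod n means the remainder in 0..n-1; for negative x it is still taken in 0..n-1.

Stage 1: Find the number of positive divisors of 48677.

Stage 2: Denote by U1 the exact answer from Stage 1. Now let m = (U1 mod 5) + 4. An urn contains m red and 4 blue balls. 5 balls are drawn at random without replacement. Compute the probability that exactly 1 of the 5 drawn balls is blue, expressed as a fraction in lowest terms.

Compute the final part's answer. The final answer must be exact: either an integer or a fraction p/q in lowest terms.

5/21

Stage 1: 48677 is prime, so its only divisors are 1 and 48677; count = 2; answer 2
Stage 2: U1 = 2; m = 6; total draws C(10,5) = 252; favorable C(4,1)*C(6,4) = 60; P = 5/21; answer 5/21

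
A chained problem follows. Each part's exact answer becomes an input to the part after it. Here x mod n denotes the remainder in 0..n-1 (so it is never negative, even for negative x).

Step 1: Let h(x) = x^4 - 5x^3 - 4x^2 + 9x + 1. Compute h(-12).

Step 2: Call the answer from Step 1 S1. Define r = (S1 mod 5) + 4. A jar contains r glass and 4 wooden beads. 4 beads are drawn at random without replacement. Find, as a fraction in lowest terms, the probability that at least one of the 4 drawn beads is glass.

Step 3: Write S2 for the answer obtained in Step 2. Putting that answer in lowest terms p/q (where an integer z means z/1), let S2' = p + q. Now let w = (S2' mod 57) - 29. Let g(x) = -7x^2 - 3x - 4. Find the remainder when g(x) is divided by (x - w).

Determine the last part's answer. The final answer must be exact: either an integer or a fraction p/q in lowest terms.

-76

Step 1: 1*(-12)^4 - 5*(-12)^3 - 4*(-12)^2 + 9*(-12)^1 + 1 = (20736) + (8640) + (-576) + (-108) + (1) = 28693; answer 28693
Step 2: S1 = 28693; r = 7; total draws C(11,4) = 330; complement C(4,4) = 1; favorable 330 - 1 = 329; P = 329/330; answer 329/330
Step 3: S2 = 329/330; threaded value p + q = 659; w = 3; remainder = value at the root: -7*(3)^2 - 3*(3)^1 - 4 = (-63) + (-9) + (-4) = -76; answer -76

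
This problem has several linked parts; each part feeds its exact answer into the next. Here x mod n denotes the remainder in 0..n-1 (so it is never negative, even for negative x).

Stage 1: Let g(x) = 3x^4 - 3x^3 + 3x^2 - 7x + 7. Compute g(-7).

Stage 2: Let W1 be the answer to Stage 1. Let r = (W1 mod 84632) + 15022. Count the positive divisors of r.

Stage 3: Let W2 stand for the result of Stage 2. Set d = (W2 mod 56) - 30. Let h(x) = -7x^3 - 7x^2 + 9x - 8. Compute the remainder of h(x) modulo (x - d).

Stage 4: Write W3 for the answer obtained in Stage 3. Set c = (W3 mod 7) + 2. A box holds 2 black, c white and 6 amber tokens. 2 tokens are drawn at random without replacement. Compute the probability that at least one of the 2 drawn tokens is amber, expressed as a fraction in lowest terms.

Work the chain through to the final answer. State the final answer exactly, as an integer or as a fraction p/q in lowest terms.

9/13

Stage 1: 3*(-7)^4 - 3*(-7)^3 + 3*(-7)^2 - 7*(-7)^1 + 7 = (7203) + (1029) + (147) + (49) + (7) = 8435; answer 8435
Stage 2: W1 = 8435; r = 23457; 23457 = 3 * 7 * 1117; number of divisors = (1+1) * (1+1) * (1+1) = 8; answer 8
Stage 3: W2 = 8; d = -22; remainder = value at the root: -7*(-22)^3 - 7*(-22)^2 + 9*(-22)^1 - 8 = (74536) + (-3388) + (-198) + (-8) = 70942; answer 70942
Stage 4: W3 = 70942; c = 6; total draws C(14,2) = 91; complement C(8,2) = 28; favorable 91 - 28 = 63; P = 9/13; answer 9/13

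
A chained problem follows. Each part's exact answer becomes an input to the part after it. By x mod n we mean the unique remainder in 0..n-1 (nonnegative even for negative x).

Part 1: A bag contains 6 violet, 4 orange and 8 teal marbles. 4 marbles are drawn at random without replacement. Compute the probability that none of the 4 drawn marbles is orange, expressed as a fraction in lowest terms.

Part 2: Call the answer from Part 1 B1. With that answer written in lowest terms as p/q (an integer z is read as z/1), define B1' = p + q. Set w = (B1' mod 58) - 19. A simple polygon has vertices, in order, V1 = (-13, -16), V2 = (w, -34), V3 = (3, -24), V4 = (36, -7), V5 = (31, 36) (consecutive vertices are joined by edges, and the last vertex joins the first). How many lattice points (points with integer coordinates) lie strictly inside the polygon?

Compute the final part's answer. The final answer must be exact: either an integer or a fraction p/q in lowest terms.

1505

Part 1: total draws C(18,4) = 3060; favorable C(14,4) = 1001; P = 1001/3060; answer 1001/3060
Part 2: B1 = 1001/3060; threaded value p + q = 4061; w = -18; cross terms: (-13*-34 - -18*-16)=154, (-18*-24 - 3*-34)=534, (3*-7 - 36*-24)=843, (36*36 - 31*-7)=1513, (31*-16 - -13*36)=-28; twice the area = |3016| = 3016; area = 1508; boundary points = 1 + 1 + 1 + 1 + 4 = 8; strictly interior points = area - boundary/2 + 1 = 1505; answer 1505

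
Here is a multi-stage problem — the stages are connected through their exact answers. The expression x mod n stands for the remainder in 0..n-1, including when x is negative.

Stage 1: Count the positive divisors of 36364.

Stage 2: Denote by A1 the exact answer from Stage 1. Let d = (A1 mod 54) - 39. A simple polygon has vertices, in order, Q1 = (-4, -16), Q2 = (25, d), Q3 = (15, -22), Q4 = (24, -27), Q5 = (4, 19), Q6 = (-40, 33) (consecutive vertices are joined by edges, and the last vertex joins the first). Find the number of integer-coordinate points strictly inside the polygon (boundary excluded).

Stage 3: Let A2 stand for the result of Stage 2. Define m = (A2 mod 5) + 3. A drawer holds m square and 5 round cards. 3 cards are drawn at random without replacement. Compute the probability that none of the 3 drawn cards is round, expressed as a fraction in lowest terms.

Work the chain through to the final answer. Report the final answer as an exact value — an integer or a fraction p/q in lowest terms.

1/21

Stage 1: 36364 = 2^2 * 9091; number of divisors = (2+1) * (1+1) = 6; answer 6
Stage 2: A1 = 6; d = -33; cross terms: (-4*-33 - 25*-16)=532, (25*-22 - 15*-33)=-55, (15*-27 - 24*-22)=123, (24*19 - 4*-27)=564, (4*33 - -40*19)=892, (-40*-16 - -4*33)=772; twice the area = |2828| = 2828; area = 1414; boundary points = 1 + 1 + 1 + 2 + 2 + 1 = 8; strictly interior points = area - boundary/2 + 1 = 1411; answer 1411
Stage 3: A2 = 1411; m = 4; total draws C(9,3) = 84; favorable C(4,3) = 4; P = 1/21; answer 1/21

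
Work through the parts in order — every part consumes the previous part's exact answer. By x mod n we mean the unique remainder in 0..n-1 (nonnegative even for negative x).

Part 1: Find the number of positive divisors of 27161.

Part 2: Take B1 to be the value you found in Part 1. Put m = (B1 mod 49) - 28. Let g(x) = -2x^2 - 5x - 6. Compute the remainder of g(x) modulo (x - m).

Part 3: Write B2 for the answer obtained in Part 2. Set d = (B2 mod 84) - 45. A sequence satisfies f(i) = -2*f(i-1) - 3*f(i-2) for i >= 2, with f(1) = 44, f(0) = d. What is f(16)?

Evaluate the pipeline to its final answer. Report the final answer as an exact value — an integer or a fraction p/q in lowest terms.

-154759

Part 1: 27161 = 157 * 173; number of divisors = (1+1) * (1+1) = 4; answer 4
Part 2: B1 = 4; m = -24; remainder = value at the root: -2*(-24)^2 - 5*(-24)^1 - 6 = (-1152) + (120) + (-6) = -1038; answer -1038
Part 3: B2 = -1038; d = 9; f(2) = -2*(44) - 3*(9) = -115; iterating: f(2)=-115, f(3)=98, f(4)=149, f(5)=-592, f(6)=737, f(7)=302, f(8)=-2815, f(9)=4724, f(10)=-1003, f(11)=-12166, f(12)=27341, f(13)=-18184, f(14)=-45655, f(15)=145862, f(16)=-154759; answer -154759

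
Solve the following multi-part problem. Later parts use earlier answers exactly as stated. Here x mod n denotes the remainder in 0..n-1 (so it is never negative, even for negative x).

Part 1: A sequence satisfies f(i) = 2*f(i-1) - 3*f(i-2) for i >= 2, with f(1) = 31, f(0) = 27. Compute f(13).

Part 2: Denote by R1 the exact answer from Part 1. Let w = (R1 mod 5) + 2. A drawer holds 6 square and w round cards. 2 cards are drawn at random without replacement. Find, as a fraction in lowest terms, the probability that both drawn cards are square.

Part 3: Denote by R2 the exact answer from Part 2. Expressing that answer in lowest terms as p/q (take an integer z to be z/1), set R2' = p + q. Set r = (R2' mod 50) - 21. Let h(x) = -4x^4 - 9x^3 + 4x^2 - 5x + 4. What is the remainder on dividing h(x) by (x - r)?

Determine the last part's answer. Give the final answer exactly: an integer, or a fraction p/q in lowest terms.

Part 1: f(2) = 2*(31) - 3*(27) = -19; iterating: f(2)=-19, f(3)=-131, f(4)=-205, f(5)=-17, f(6)=581, f(7)=1213, f(8)=683, f(9)=-2273, f(10)=-6595, f(11)=-6371, f(12)=7043, f(13)=33199; answer 33199
Part 2: R1 = 33199; w = 6; total draws C(12,2) = 66; favorable C(6,2) = 15; P = 5/22; answer 5/22
Part 3: R2 = 5/22; threaded value p + q = 27; r = 6; remainder = value at the root: -4*(6)^4 - 9*(6)^3 + 4*(6)^2 - 5*(6)^1 + 4 = (-5184) + (-1944) + (144) + (-30) + (4) = -7010; answer -7010

-7010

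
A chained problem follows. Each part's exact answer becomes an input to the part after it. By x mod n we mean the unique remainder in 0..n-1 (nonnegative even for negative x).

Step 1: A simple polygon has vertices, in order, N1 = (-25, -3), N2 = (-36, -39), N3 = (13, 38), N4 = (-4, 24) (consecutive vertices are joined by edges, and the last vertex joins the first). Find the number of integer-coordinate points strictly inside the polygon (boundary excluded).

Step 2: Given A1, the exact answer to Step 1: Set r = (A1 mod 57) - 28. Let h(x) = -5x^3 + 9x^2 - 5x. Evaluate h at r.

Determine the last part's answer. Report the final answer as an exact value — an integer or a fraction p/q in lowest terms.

Step 1: cross terms: (-25*-39 - -36*-3)=867, (-36*38 - 13*-39)=-861, (13*24 - -4*38)=464, (-4*-3 - -25*24)=612; twice the area = |1082| = 1082; area = 541; boundary points = 1 + 7 + 1 + 3 = 12; strictly interior points = area - boundary/2 + 1 = 536; answer 536
Step 2: A1 = 536; r = -5; -5*(-5)^3 + 9*(-5)^2 - 5*(-5)^1 = (625) + (225) + (25) = 875; answer 875

875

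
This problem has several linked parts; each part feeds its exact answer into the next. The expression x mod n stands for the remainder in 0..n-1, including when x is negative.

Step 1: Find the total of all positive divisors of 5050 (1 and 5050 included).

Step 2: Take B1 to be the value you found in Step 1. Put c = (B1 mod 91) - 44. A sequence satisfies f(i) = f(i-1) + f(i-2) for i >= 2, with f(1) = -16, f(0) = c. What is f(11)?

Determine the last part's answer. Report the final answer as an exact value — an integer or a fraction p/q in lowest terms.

Step 1: 5050 = 2 * 5^2 * 101; sigma = (1 + 2) * (1 + 5 + 25) * (1 + 101) = 3 * 31 * 102 = 9486; answer 9486
Step 2: B1 = 9486; c = -22; f(2) = 1*(-16) + 1*(-22) = -38; iterating: f(2)=-38, f(3)=-54, f(4)=-92, f(5)=-146, f(6)=-238, f(7)=-384, f(8)=-622, f(9)=-1006, f(10)=-1628, f(11)=-2634; answer -2634

-2634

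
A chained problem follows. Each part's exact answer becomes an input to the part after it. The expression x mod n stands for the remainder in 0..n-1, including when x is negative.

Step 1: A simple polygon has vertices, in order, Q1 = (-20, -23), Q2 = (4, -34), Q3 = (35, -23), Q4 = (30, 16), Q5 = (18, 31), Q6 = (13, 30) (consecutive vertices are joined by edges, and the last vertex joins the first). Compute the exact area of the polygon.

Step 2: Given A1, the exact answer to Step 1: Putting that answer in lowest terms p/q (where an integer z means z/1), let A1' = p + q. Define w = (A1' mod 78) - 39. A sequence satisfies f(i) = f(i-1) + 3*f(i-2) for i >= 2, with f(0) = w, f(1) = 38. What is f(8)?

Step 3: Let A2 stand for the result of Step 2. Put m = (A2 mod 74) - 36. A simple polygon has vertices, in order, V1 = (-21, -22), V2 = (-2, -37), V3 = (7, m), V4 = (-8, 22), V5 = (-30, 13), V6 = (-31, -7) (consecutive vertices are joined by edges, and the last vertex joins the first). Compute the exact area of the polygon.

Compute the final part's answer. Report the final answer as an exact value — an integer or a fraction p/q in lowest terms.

1347

Step 1: cross terms: (-20*-34 - 4*-23)=772, (4*-23 - 35*-34)=1098, (35*16 - 30*-23)=1250, (30*31 - 18*16)=642, (18*30 - 13*31)=137, (13*-23 - -20*30)=301; twice the area = |4200| = 4200; area = 2100; answer 2100
Step 2: A1 = 2100; threaded value p + q = 2101; w = 34; f(2) = 1*(38) + 3*(34) = 140; iterating: f(2)=140, f(3)=254, f(4)=674, f(5)=1436, f(6)=3458, f(7)=7766, f(8)=18140; answer 18140
Step 3: A2 = 18140; m = -26; cross terms: (-21*-37 - -2*-22)=733, (-2*-26 - 7*-37)=311, (7*22 - -8*-26)=-54, (-8*13 - -30*22)=556, (-30*-7 - -31*13)=613, (-31*-22 - -21*-7)=535; twice the area = |2694| = 2694; area = 1347; answer 1347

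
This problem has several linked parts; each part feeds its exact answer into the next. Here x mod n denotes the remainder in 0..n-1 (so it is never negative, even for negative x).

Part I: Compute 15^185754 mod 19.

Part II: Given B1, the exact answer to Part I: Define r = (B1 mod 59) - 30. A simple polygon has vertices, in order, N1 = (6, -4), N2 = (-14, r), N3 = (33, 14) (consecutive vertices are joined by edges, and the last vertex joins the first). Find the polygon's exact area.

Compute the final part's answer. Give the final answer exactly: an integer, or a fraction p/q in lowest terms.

153/2

Part I: squarings mod 19: 15^1=15, 15^2=16, 15^4=9, 15^8=5, 15^16=6, 15^32=17, 15^64=4, 15^128=16, 15^256=9, 15^512=5, 15^1024=6, 15^2048=17, 15^4096=4, 15^8192=16, 15^16384=9, 15^32768=5, 15^65536=6, 15^131072=17; 15^185754 = 15^2 * 15^8 * 15^16 * 15^128 * 15^256 * 15^1024 * 15^4096 * 15^16384 * 15^32768 * 15^131072 = 7 (mod 19); answer 7
Part II: B1 = 7; r = -23; cross terms: (6*-23 - -14*-4)=-194, (-14*14 - 33*-23)=563, (33*-4 - 6*14)=-216; twice the area = |153| = 153; area = 153/2; answer 153/2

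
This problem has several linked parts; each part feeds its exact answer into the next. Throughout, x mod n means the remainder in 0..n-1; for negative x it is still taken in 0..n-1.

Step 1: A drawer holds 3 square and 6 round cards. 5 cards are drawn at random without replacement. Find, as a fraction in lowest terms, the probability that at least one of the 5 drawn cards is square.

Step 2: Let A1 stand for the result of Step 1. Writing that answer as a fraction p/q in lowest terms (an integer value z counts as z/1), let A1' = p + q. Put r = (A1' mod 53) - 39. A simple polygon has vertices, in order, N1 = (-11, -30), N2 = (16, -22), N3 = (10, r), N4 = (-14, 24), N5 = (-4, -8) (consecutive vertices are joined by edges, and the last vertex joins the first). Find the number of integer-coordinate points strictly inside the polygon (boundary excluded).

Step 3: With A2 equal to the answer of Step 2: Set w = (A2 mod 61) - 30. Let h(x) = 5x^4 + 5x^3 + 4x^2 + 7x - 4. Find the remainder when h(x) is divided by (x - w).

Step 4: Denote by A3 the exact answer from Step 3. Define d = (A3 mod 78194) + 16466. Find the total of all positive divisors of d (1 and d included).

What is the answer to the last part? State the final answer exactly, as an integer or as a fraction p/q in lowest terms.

Step 1: total draws C(9,5) = 126; complement C(6,5) = 6; favorable 126 - 6 = 120; P = 20/21; answer 20/21
Step 2: A1 = 20/21; threaded value p + q = 41; r = 2; cross terms: (-11*-22 - 16*-30)=722, (16*2 - 10*-22)=252, (10*24 - -14*2)=268, (-14*-8 - -4*24)=208, (-4*-30 - -11*-8)=32; twice the area = |1482| = 1482; area = 741; boundary points = 1 + 6 + 2 + 2 + 1 = 12; strictly interior points = area - boundary/2 + 1 = 736; answer 736
Step 3: A2 = 736; w = -26; remainder = value at the root: 5*(-26)^4 + 5*(-26)^3 + 4*(-26)^2 + 7*(-26)^1 - 4 = (2284880) + (-87880) + (2704) + (-182) + (-4) = 2199518; answer 2199518
Step 4: A3 = 2199518; d = 26552; 26552 = 2^3 * 3319; sigma = (1 + 2 + 4 + 8) * (1 + 3319) = 15 * 3320 = 49800; answer 49800

49800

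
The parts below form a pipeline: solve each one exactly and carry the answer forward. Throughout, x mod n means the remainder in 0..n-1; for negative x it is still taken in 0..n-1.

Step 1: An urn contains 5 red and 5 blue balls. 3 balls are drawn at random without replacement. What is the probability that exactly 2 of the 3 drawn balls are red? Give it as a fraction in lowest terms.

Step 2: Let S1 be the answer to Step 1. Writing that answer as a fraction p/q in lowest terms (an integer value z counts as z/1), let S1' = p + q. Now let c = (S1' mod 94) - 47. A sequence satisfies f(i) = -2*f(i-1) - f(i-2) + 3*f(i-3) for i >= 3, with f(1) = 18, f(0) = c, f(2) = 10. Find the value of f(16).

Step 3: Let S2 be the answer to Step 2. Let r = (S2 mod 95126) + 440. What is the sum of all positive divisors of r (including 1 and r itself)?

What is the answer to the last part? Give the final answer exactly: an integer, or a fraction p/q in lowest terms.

77826

Step 1: total draws C(10,3) = 120; favorable C(5,2)*C(5,1) = 50; P = 5/12; answer 5/12
Step 2: S1 = 5/12; threaded value p + q = 17; c = -30; f(3) = -2*(10) - 1*(18) + 3*(-30) = -128; iterating: f(3)=-128, f(4)=300, f(5)=-442, f(6)=200, f(7)=942, f(8)=-3410, f(9)=6478, f(10)=-6720, f(11)=-3268, f(12)=32690, f(13)=-82272, f(14)=122050, f(15)=-63758, f(16)=-241350; answer -241350
Step 3: S2 = -241350; r = 44468; 44468 = 2^2 * 11117; sigma = (1 + 2 + 4) * (1 + 11117) = 7 * 11118 = 77826; answer 77826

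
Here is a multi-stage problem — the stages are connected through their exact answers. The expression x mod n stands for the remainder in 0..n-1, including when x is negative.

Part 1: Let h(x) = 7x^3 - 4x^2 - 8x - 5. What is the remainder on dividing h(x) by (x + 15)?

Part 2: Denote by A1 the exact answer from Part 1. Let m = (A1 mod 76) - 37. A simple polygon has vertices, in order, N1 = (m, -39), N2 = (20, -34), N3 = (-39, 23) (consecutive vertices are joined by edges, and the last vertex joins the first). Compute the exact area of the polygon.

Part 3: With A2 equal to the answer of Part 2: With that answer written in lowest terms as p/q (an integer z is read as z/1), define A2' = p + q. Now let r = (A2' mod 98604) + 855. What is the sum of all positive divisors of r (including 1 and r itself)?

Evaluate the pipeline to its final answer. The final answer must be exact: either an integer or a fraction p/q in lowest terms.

Part 1: remainder = value at the root: 7*(-15)^3 - 4*(-15)^2 - 8*(-15)^1 - 5 = (-23625) + (-900) + (120) + (-5) = -24410; answer -24410
Part 2: A1 = -24410; m = 25; cross terms: (25*-34 - 20*-39)=-70, (20*23 - -39*-34)=-866, (-39*-39 - 25*23)=946; twice the area = |10| = 10; area = 5; answer 5
Part 3: A2 = 5; threaded value p + q = 6; r = 861; 861 = 3 * 7 * 41; sigma = (1 + 3) * (1 + 7) * (1 + 41) = 4 * 8 * 42 = 1344; answer 1344

1344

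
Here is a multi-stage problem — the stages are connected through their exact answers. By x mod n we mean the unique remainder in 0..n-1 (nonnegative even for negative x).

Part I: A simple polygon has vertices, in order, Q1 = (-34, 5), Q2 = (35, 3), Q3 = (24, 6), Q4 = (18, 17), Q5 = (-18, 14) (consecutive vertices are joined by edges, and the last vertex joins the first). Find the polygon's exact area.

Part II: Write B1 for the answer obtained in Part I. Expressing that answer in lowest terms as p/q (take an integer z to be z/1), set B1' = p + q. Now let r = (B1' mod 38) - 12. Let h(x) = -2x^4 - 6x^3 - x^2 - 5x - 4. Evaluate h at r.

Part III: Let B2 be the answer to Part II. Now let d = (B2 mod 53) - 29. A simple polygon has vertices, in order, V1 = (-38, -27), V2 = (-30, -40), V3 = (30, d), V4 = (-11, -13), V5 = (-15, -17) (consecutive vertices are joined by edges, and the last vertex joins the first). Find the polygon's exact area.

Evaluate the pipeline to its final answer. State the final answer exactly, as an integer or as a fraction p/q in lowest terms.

Part I: cross terms: (-34*3 - 35*5)=-277, (35*6 - 24*3)=138, (24*17 - 18*6)=300, (18*14 - -18*17)=558, (-18*5 - -34*14)=386; twice the area = |1105| = 1105; area = 1105/2; answer 1105/2
Part II: B1 = 1105/2; threaded value p + q = 1107; r = -7; -2*(-7)^4 - 6*(-7)^3 - 1*(-7)^2 - 5*(-7)^1 - 4 = (-4802) + (2058) + (-49) + (35) + (-4) = -2762; answer -2762
Part III: B2 = -2762; d = 18; cross terms: (-38*-40 - -30*-27)=710, (-30*18 - 30*-40)=660, (30*-13 - -11*18)=-192, (-11*-17 - -15*-13)=-8, (-15*-27 - -38*-17)=-241; twice the area = |929| = 929; area = 929/2; answer 929/2

929/2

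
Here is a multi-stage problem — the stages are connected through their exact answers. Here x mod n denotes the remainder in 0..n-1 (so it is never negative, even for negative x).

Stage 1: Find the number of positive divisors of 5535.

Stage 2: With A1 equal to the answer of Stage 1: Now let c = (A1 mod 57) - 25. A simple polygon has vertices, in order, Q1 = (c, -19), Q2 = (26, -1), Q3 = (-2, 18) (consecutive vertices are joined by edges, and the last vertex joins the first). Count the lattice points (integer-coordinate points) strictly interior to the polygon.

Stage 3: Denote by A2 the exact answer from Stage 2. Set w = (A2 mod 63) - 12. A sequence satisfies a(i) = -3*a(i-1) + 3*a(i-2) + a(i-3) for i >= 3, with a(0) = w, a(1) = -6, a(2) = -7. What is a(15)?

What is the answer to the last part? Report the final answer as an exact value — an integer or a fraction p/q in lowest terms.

91387928

Stage 1: 5535 = 3^3 * 5 * 41; number of divisors = (3+1) * (1+1) * (1+1) = 16; answer 16
Stage 2: A1 = 16; c = -9; cross terms: (-9*-1 - 26*-19)=503, (26*18 - -2*-1)=466, (-2*-19 - -9*18)=200; twice the area = |1169| = 1169; area = 1169/2; boundary points = 1 + 1 + 1 = 3; strictly interior points = area - boundary/2 + 1 = 584; answer 584
Stage 3: A2 = 584; w = 5; a(3) = -3*(-7) + 3*(-6) + 1*(5) = 8; iterating: a(3)=8, a(4)=-51, a(5)=170, a(6)=-655, a(7)=2424, a(8)=-9067, a(9)=33818, a(10)=-126231, a(11)=471080, a(12)=-1758115, a(13)=6561354, a(14)=-24487327, a(15)=91387928; answer 91387928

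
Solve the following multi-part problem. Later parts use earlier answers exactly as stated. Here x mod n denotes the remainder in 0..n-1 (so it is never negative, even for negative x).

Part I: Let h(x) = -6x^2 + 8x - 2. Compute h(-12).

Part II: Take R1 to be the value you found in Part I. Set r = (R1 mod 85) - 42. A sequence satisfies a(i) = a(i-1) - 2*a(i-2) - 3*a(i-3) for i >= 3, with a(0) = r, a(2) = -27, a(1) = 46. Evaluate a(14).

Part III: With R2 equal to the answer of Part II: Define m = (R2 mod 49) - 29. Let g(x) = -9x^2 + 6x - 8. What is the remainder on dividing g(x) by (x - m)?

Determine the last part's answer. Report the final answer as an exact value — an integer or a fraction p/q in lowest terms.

Part I: -6*(-12)^2 + 8*(-12)^1 - 2 = (-864) + (-96) + (-2) = -962; answer -962
Part II: R1 = -962; r = 16; a(3) = 1*(-27) - 2*(46) - 3*(16) = -167; iterating: a(3)=-167, a(4)=-251, a(5)=164, a(6)=1167, a(7)=1592, a(8)=-1234, a(9)=-7919, a(10)=-10227, a(11)=9313, a(12)=53524, a(13)=65579, a(14)=-69408; answer -69408
Part III: R2 = -69408; m = -4; remainder = value at the root: -9*(-4)^2 + 6*(-4)^1 - 8 = (-144) + (-24) + (-8) = -176; answer -176

-176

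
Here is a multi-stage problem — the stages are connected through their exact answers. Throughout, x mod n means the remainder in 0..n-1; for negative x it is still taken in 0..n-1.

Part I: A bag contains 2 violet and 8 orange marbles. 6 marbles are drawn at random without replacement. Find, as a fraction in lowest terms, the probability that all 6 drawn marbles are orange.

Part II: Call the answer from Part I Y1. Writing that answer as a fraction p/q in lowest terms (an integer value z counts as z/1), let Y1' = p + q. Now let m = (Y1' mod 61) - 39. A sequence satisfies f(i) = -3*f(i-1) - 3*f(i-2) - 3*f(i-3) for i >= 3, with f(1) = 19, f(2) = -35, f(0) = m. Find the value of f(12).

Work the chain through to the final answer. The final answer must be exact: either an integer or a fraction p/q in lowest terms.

-186786

Part I: total draws C(10,6) = 210; favorable C(8,6) = 28; P = 2/15; answer 2/15
Part II: Y1 = 2/15; threaded value p + q = 17; m = -22; f(3) = -3*(-35) - 3*(19) - 3*(-22) = 114; iterating: f(3)=114, f(4)=-294, f(5)=645, f(6)=-1395, f(7)=3132, f(8)=-7146, f(9)=16227, f(10)=-36639, f(11)=82674, f(12)=-186786; answer -186786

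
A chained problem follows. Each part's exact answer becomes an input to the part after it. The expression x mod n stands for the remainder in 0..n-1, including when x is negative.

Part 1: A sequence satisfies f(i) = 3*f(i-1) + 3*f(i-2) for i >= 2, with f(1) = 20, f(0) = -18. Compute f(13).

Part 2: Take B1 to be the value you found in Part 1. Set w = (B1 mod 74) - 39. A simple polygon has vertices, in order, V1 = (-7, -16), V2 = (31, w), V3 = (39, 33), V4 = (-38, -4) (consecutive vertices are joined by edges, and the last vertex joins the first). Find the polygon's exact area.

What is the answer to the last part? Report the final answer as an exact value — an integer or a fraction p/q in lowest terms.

Part 1: f(2) = 3*(20) + 3*(-18) = 6; iterating: f(2)=6, f(3)=78, f(4)=252, f(5)=990, f(6)=3726, f(7)=14148, f(8)=53622, f(9)=203310, f(10)=770796, f(11)=2922318, f(12)=11079342, f(13)=42004980; answer 42004980
Part 2: B1 = 42004980; w = 25; cross terms: (-7*25 - 31*-16)=321, (31*33 - 39*25)=48, (39*-4 - -38*33)=1098, (-38*-16 - -7*-4)=580; twice the area = |2047| = 2047; area = 2047/2; answer 2047/2

2047/2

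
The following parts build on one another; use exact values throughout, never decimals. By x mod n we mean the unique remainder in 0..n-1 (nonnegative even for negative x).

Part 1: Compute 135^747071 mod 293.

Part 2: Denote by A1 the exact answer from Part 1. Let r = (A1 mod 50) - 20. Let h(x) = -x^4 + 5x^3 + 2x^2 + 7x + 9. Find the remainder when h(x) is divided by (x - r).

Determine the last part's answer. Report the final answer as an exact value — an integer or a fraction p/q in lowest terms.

-51833

Part 1: squarings mod 293: 135^1=135, 135^2=59, 135^4=258, 135^8=53, 135^16=172, 135^32=284, 135^64=81, 135^128=115, 135^256=40, 135^512=135, 135^1024=59, 135^2048=258, 135^4096=53, 135^8192=172, 135^16384=284, 135^32768=81, 135^65536=115, 135^131072=40, 135^262144=135, 135^524288=59; 135^747071 = 135^1 * 135^2 * 135^4 * 135^8 * 135^16 * 135^32 * 135^512 * 135^1024 * 135^8192 * 135^16384 * 135^65536 * 135^131072 * 135^524288 = 56 (mod 293); answer 56
Part 2: A1 = 56; r = -14; remainder = value at the root: -1*(-14)^4 + 5*(-14)^3 + 2*(-14)^2 + 7*(-14)^1 + 9 = (-38416) + (-13720) + (392) + (-98) + (9) = -51833; answer -51833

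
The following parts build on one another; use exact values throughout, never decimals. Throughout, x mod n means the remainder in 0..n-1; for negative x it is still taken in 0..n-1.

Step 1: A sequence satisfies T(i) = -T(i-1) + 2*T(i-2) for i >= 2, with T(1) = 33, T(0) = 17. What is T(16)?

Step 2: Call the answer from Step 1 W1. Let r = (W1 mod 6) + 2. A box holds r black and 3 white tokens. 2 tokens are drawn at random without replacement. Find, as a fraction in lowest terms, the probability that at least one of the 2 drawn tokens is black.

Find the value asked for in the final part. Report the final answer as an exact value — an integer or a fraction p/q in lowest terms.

25/28

Step 1: T(2) = -1*(33) + 2*(17) = 1; iterating: T(2)=1, T(3)=65, T(4)=-63, T(5)=193, T(6)=-319, T(7)=705, T(8)=-1343, T(9)=2753, T(10)=-5439, T(11)=10945, T(12)=-21823, T(13)=43713, T(14)=-87359, T(15)=174785, T(16)=-349503; answer -349503
Step 2: W1 = -349503; r = 5; total draws C(8,2) = 28; complement C(3,2) = 3; favorable 28 - 3 = 25; P = 25/28; answer 25/28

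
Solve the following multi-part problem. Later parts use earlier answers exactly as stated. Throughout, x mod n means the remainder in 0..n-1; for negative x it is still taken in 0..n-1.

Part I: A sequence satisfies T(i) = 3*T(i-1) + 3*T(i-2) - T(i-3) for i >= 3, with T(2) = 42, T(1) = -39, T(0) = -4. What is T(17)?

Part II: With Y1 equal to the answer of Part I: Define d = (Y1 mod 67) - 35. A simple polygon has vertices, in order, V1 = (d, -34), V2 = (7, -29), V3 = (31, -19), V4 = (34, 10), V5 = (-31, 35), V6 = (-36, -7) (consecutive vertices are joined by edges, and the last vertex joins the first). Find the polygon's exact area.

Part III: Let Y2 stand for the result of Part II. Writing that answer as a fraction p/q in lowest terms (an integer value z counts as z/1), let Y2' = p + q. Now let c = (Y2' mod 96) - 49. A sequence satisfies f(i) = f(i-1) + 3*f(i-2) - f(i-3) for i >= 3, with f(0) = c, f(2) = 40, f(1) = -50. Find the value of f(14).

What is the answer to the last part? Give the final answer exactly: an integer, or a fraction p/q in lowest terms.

Part I: T(3) = 3*(42) + 3*(-39) - 1*(-4) = 13; iterating: T(3)=13, T(4)=204, T(5)=609, T(6)=2426, T(7)=8901, T(8)=33372, T(9)=124393, T(10)=464394, T(11)=1732989, T(12)=6467756, T(13)=24137841, T(14)=90083802, T(15)=336197173, T(16)=1254705084, T(17)=4682622969; answer 4682622969
Part II: Y1 = 4682622969; d = -31; cross terms: (-31*-29 - 7*-34)=1137, (7*-19 - 31*-29)=766, (31*10 - 34*-19)=956, (34*35 - -31*10)=1500, (-31*-7 - -36*35)=1477, (-36*-34 - -31*-7)=1007; twice the area = |6843| = 6843; area = 6843/2; answer 6843/2
Part III: Y2 = 6843/2; threaded value p + q = 6845; c = -20; f(3) = 1*(40) + 3*(-50) - 1*(-20) = -90; iterating: f(3)=-90, f(4)=80, f(5)=-230, f(6)=100, f(7)=-670, f(8)=-140, f(9)=-2250, f(10)=-2000, f(11)=-8610, f(12)=-12360, f(13)=-36190, f(14)=-64660; answer -64660

-64660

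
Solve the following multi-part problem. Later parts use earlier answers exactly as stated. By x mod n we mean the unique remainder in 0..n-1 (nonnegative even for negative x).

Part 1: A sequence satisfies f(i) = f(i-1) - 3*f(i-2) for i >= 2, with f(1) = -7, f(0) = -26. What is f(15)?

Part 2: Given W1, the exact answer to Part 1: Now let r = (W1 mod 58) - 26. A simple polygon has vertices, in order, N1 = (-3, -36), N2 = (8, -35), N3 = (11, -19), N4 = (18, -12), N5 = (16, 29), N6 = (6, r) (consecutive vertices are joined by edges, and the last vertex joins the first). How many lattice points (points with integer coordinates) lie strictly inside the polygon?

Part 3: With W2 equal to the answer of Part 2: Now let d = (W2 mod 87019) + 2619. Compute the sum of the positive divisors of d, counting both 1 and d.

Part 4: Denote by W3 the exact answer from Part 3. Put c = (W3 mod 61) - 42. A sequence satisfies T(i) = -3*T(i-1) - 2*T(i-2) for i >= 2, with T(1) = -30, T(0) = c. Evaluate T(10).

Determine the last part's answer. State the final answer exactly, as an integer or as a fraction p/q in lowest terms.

Part 1: f(2) = 1*(-7) - 3*(-26) = 71; iterating: f(2)=71, f(3)=92, f(4)=-121, f(5)=-397, f(6)=-34, f(7)=1157, f(8)=1259, f(9)=-2212, f(10)=-5989, f(11)=647, f(12)=18614, f(13)=16673, f(14)=-39169, f(15)=-89188; answer -89188
Part 2: W1 = -89188; r = -10; cross terms: (-3*-35 - 8*-36)=393, (8*-19 - 11*-35)=233, (11*-12 - 18*-19)=210, (18*29 - 16*-12)=714, (16*-10 - 6*29)=-334, (6*-36 - -3*-10)=-246; twice the area = |970| = 970; area = 485; boundary points = 1 + 1 + 7 + 1 + 1 + 1 = 12; strictly interior points = area - boundary/2 + 1 = 480; answer 480
Part 3: W2 = 480; d = 3099; 3099 = 3 * 1033; sigma = (1 + 3) * (1 + 1033) = 4 * 1034 = 4136; answer 4136
Part 4: W3 = 4136; c = 7; T(2) = -3*(-30) - 2*(7) = 76; iterating: T(2)=76, T(3)=-168, T(4)=352, T(5)=-720, T(6)=1456, T(7)=-2928, T(8)=5872, T(9)=-11760, T(10)=23536; answer 23536

23536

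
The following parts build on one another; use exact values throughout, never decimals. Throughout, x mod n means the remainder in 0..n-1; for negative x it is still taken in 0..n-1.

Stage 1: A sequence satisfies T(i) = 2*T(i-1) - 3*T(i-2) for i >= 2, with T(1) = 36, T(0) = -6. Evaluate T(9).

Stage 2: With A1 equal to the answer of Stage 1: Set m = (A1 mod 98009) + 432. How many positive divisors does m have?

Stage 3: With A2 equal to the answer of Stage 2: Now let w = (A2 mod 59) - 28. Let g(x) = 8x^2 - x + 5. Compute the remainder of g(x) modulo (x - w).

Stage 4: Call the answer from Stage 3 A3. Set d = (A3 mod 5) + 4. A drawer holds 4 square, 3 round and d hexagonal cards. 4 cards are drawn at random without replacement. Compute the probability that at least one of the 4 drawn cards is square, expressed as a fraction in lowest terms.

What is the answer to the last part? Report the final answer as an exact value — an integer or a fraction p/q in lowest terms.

Stage 1: T(2) = 2*(36) - 3*(-6) = 90; iterating: T(2)=90, T(3)=72, T(4)=-126, T(5)=-468, T(6)=-558, T(7)=288, T(8)=2250, T(9)=3636; answer 3636
Stage 2: A1 = 3636; m = 4068; 4068 = 2^2 * 3^2 * 113; number of divisors = (2+1) * (2+1) * (1+1) = 18; answer 18
Stage 3: A2 = 18; w = -10; remainder = value at the root: 8*(-10)^2 - 1*(-10)^1 + 5 = (800) + (10) + (5) = 815; answer 815
Stage 4: A3 = 815; d = 4; total draws C(11,4) = 330; complement C(7,4) = 35; favorable 330 - 35 = 295; P = 59/66; answer 59/66

59/66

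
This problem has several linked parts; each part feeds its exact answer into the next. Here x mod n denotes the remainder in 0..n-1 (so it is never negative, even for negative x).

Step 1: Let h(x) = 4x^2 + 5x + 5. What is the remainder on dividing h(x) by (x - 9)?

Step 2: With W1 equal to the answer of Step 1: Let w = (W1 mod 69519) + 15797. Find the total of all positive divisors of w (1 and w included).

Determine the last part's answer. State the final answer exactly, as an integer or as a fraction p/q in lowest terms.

Step 1: remainder = value at the root: 4*(9)^2 + 5*(9)^1 + 5 = (324) + (45) + (5) = 374; answer 374
Step 2: W1 = 374; w = 16171; 16171 = 103 * 157; sigma = (1 + 103) * (1 + 157) = 104 * 158 = 16432; answer 16432

16432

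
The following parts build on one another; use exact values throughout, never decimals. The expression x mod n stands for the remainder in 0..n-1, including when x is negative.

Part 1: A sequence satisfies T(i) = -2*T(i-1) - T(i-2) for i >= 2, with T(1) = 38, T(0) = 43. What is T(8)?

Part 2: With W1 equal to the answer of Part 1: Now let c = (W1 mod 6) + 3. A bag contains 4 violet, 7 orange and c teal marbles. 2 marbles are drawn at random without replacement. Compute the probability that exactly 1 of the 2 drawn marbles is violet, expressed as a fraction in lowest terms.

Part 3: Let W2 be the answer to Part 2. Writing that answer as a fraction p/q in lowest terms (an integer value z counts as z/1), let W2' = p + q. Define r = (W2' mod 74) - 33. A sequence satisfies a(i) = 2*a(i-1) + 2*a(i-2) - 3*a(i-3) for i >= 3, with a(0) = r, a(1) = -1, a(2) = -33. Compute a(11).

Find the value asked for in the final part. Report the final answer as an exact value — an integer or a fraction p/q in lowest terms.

Part 1: T(2) = -2*(38) - 1*(43) = -119; iterating: T(2)=-119, T(3)=200, T(4)=-281, T(5)=362, T(6)=-443, T(7)=524, T(8)=-605; answer -605
Part 2: W1 = -605; c = 4; total draws C(15,2) = 105; favorable C(4,1)*C(11,1) = 44; P = 44/105; answer 44/105
Part 3: W2 = 44/105; threaded value p + q = 149; r = -32; a(3) = 2*(-33) + 2*(-1) - 3*(-32) = 28; iterating: a(3)=28, a(4)=-7, a(5)=141, a(6)=184, a(7)=671, a(8)=1287, a(9)=3364, a(10)=7289, a(11)=17445; answer 17445

17445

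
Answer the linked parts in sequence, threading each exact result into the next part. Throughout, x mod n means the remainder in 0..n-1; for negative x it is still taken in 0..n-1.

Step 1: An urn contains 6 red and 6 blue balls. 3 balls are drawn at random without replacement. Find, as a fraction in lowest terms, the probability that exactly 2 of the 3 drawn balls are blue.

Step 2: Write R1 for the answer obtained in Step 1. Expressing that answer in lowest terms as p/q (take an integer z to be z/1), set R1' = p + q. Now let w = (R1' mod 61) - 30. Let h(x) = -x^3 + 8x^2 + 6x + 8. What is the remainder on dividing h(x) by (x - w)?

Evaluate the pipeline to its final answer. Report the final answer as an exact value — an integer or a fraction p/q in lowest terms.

21

Step 1: total draws C(12,3) = 220; favorable C(6,2)*C(6,1) = 90; P = 9/22; answer 9/22
Step 2: R1 = 9/22; threaded value p + q = 31; w = 1; remainder = value at the root: -1*(1)^3 + 8*(1)^2 + 6*(1)^1 + 8 = (-1) + (8) + (6) + (8) = 21; answer 21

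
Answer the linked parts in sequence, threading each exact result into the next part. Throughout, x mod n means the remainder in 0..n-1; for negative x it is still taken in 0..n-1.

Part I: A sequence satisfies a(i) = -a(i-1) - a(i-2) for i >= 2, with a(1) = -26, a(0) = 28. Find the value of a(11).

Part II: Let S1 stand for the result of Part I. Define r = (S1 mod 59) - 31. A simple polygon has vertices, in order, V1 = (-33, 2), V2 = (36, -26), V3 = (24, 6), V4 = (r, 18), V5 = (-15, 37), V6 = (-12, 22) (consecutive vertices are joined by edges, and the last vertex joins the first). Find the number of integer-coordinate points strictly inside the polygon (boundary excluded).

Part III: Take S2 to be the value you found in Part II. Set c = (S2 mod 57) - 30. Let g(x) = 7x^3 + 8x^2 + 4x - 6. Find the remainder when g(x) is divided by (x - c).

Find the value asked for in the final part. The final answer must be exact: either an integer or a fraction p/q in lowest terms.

90

Part I: a(2) = -1*(-26) - 1*(28) = -2; iterating: a(2)=-2, a(3)=28, a(4)=-26, a(5)=-2, a(6)=28, a(7)=-26, a(8)=-2, a(9)=28, a(10)=-26, a(11)=-2; answer -2
Part II: S1 = -2; r = 26; cross terms: (-33*-26 - 36*2)=786, (36*6 - 24*-26)=840, (24*18 - 26*6)=276, (26*37 - -15*18)=1232, (-15*22 - -12*37)=114, (-12*2 - -33*22)=702; twice the area = |3950| = 3950; area = 1975; boundary points = 1 + 4 + 2 + 1 + 3 + 1 = 12; strictly interior points = area - boundary/2 + 1 = 1970; answer 1970
Part III: S2 = 1970; c = 2; remainder = value at the root: 7*(2)^3 + 8*(2)^2 + 4*(2)^1 - 6 = (56) + (32) + (8) + (-6) = 90; answer 90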